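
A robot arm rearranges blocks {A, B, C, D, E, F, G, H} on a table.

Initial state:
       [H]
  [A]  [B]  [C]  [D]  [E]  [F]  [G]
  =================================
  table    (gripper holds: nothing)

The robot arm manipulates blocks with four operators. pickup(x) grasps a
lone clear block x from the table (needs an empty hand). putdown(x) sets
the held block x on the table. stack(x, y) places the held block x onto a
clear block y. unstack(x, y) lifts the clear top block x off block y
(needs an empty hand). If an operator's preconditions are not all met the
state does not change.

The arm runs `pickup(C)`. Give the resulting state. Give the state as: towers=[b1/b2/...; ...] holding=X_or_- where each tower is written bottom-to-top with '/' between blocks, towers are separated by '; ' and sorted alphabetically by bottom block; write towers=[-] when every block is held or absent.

before: towers=[A; B/H; C; D; E; F; G] holding=-
pre[pickup(C)]: clear(C) ✓, ontable(C) ✓, handempty ✓
all met → apply pickup(C)
after:  towers=[A; B/H; D; E; F; G] holding=C

towers=[A; B/H; D; E; F; G] holding=C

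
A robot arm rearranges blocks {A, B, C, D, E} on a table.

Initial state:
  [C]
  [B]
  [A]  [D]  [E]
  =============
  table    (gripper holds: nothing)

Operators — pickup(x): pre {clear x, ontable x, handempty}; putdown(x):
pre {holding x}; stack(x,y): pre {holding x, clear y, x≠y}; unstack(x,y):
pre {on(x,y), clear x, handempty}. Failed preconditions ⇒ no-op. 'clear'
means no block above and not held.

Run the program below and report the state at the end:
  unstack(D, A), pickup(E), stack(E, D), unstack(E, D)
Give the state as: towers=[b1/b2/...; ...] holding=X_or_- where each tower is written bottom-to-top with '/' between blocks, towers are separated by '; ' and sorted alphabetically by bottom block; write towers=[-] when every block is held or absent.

step 1 (unstack(D, A)) [no-op]: towers=[A/B/C; D; E] holding=-
step 2 (pickup(E)): towers=[A/B/C; D] holding=E
step 3 (stack(E, D)): towers=[A/B/C; D/E] holding=-
step 4 (unstack(E, D)): towers=[A/B/C; D] holding=E

towers=[A/B/C; D] holding=E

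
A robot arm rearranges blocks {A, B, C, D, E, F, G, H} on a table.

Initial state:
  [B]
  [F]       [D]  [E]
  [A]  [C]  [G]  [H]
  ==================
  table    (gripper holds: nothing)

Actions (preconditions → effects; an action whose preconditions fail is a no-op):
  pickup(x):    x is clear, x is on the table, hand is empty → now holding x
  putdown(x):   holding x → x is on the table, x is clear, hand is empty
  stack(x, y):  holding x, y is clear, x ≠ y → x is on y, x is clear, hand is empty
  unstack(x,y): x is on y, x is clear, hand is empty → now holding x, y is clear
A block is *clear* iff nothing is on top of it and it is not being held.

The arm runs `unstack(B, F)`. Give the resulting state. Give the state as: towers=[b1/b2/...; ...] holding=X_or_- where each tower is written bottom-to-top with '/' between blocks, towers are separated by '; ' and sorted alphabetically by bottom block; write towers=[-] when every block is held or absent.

before: towers=[A/F/B; C; G/D; H/E] holding=-
pre[unstack(B, F)]: on(B,F) yes, clear(B) yes, handempty yes
all met → apply unstack(B, F)
after:  towers=[A/F; C; G/D; H/E] holding=B

towers=[A/F; C; G/D; H/E] holding=B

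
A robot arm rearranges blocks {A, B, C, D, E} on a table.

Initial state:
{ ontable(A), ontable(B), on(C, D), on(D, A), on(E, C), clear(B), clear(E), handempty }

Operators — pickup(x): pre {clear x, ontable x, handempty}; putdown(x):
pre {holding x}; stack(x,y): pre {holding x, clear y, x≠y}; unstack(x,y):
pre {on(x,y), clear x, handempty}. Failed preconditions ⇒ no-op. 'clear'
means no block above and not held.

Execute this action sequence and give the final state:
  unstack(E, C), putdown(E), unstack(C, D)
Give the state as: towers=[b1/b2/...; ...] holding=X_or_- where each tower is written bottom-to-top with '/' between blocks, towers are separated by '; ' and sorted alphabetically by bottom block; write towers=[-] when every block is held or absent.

step 1 (unstack(E, C)): towers=[A/D/C; B] holding=E
step 2 (putdown(E)): towers=[A/D/C; B; E] holding=-
step 3 (unstack(C, D)): towers=[A/D; B; E] holding=C

towers=[A/D; B; E] holding=C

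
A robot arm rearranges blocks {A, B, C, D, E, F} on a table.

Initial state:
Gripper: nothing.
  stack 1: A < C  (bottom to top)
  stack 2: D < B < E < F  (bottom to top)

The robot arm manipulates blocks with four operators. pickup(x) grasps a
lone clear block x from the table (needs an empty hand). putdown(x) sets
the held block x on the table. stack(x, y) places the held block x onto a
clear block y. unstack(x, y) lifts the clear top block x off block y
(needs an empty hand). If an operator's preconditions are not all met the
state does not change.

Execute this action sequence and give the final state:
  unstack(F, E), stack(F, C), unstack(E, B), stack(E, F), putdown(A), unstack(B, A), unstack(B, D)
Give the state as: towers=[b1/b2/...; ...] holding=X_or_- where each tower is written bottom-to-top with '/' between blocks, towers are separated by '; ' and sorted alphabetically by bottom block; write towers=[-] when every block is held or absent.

towers=[A/C/F/E; D] holding=B

step 1 (unstack(F, E)): towers=[A/C; D/B/E] holding=F
step 2 (stack(F, C)): towers=[A/C/F; D/B/E] holding=-
step 3 (unstack(E, B)): towers=[A/C/F; D/B] holding=E
step 4 (stack(E, F)): towers=[A/C/F/E; D/B] holding=-
step 5 (putdown(A)) [no-op]: towers=[A/C/F/E; D/B] holding=-
step 6 (unstack(B, A)) [no-op]: towers=[A/C/F/E; D/B] holding=-
step 7 (unstack(B, D)): towers=[A/C/F/E; D] holding=B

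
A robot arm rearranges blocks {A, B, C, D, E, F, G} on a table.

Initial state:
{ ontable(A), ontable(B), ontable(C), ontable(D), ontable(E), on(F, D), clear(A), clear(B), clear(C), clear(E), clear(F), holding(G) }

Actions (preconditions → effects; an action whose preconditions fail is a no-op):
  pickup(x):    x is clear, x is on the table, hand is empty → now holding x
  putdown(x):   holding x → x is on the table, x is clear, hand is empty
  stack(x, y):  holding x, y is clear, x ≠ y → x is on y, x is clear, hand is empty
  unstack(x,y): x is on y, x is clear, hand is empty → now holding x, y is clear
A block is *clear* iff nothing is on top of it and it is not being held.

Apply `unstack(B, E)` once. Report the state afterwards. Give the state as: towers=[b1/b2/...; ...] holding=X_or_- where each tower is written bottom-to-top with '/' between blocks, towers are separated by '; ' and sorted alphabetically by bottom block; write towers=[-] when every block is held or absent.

towers=[A; B; C; D/F; E] holding=G

before: towers=[A; B; C; D/F; E] holding=G
pre[unstack(B, E)]: on(B,E) ✗, clear(B) ✓, handempty ✗
on(B,E), handempty unmet → unstack(B, E) is a no-op
after:  towers=[A; B; C; D/F; E] holding=G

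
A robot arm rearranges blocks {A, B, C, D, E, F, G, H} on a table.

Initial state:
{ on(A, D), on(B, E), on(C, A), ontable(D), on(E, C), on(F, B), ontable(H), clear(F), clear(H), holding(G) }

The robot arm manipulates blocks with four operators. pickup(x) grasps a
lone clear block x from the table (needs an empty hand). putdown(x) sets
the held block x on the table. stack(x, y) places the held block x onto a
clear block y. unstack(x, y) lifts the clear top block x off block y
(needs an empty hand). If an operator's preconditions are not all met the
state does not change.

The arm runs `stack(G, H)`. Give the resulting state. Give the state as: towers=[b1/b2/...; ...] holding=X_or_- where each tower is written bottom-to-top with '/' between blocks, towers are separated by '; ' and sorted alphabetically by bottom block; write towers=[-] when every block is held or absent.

towers=[D/A/C/E/B/F; H/G] holding=-

before: towers=[D/A/C/E/B/F; H] holding=G
pre[stack(G, H)]: holding(G) ✓, clear(H) ✓, G≠H ✓
all met → apply stack(G, H)
after:  towers=[D/A/C/E/B/F; H/G] holding=-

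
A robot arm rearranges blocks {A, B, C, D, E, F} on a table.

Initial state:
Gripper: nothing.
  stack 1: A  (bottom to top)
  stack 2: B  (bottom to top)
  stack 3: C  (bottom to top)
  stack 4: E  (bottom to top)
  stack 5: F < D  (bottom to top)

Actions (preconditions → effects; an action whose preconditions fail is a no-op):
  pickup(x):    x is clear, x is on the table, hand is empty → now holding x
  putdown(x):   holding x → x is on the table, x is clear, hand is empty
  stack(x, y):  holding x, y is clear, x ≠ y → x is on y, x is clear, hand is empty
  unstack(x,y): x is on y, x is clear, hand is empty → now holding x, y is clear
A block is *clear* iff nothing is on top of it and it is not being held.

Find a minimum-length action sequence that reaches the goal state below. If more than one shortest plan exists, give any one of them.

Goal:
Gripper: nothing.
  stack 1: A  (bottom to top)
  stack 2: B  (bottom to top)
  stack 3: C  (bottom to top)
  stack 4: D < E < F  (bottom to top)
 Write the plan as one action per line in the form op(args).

unstack(D, F)
putdown(D)
pickup(E)
stack(E, D)
pickup(F)
stack(F, E)

step 1 (unstack(D, F)): towers=[A; B; C; E; F] holding=D
step 2 (putdown(D)): towers=[A; B; C; D; E; F] holding=-
step 3 (pickup(E)): towers=[A; B; C; D; F] holding=E
step 4 (stack(E, D)): towers=[A; B; C; D/E; F] holding=-
step 5 (pickup(F)): towers=[A; B; C; D/E] holding=F
step 6 (stack(F, E)): towers=[A; B; C; D/E/F] holding=-
goal check: towers=[A; B; C; D/E/F] holding=- — reached (length 6, optimal by BFS)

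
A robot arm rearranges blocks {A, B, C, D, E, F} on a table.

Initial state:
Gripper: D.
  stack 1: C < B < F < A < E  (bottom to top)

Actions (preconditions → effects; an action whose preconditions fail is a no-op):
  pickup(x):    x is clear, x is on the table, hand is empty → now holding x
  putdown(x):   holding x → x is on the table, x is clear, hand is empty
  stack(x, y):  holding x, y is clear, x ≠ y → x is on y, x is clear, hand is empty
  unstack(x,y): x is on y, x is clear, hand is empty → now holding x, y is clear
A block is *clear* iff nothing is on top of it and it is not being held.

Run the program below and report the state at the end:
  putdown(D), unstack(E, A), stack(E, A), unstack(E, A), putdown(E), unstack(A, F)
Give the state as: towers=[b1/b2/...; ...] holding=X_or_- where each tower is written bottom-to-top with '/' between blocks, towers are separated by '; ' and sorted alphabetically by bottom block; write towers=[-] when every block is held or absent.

step 1 (putdown(D)): towers=[C/B/F/A/E; D] holding=-
step 2 (unstack(E, A)): towers=[C/B/F/A; D] holding=E
step 3 (stack(E, A)): towers=[C/B/F/A/E; D] holding=-
step 4 (unstack(E, A)): towers=[C/B/F/A; D] holding=E
step 5 (putdown(E)): towers=[C/B/F/A; D; E] holding=-
step 6 (unstack(A, F)): towers=[C/B/F; D; E] holding=A

towers=[C/B/F; D; E] holding=A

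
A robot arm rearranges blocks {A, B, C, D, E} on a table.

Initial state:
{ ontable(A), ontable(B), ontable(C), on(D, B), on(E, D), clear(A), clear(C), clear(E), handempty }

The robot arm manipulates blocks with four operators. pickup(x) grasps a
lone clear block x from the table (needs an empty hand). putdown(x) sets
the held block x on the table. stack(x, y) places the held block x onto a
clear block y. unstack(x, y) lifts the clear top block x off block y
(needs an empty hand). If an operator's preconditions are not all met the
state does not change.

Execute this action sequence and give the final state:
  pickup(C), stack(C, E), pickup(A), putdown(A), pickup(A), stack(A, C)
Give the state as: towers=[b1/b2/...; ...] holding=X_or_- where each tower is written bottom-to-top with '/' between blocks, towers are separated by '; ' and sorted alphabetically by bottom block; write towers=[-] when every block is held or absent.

step 1 (pickup(C)): towers=[A; B/D/E] holding=C
step 2 (stack(C, E)): towers=[A; B/D/E/C] holding=-
step 3 (pickup(A)): towers=[B/D/E/C] holding=A
step 4 (putdown(A)): towers=[A; B/D/E/C] holding=-
step 5 (pickup(A)): towers=[B/D/E/C] holding=A
step 6 (stack(A, C)): towers=[B/D/E/C/A] holding=-

towers=[B/D/E/C/A] holding=-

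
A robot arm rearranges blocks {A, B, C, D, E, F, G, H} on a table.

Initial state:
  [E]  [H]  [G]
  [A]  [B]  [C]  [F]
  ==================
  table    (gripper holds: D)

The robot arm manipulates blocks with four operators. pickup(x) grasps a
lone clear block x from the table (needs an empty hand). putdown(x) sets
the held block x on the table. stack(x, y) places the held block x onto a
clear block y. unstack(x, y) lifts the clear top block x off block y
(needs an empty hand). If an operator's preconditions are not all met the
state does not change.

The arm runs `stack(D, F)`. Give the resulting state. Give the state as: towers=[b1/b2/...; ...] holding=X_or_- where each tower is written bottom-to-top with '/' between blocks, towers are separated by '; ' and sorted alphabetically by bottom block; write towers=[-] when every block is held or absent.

towers=[A/E; B/H; C/G; F/D] holding=-

before: towers=[A/E; B/H; C/G; F] holding=D
pre[stack(D, F)]: holding(D) ok, clear(F) ok, D≠F ok
all met → apply stack(D, F)
after:  towers=[A/E; B/H; C/G; F/D] holding=-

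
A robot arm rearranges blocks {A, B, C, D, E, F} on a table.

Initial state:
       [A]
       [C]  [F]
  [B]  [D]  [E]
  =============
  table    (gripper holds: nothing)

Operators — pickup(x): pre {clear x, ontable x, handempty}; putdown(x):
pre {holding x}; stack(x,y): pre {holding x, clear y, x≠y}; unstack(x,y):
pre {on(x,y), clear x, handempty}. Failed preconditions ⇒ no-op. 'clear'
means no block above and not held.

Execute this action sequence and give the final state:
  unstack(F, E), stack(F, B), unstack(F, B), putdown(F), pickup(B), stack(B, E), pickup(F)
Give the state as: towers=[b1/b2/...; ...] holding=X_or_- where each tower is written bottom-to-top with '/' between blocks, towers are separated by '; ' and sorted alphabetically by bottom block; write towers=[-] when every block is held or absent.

step 1 (unstack(F, E)): towers=[B; D/C/A; E] holding=F
step 2 (stack(F, B)): towers=[B/F; D/C/A; E] holding=-
step 3 (unstack(F, B)): towers=[B; D/C/A; E] holding=F
step 4 (putdown(F)): towers=[B; D/C/A; E; F] holding=-
step 5 (pickup(B)): towers=[D/C/A; E; F] holding=B
step 6 (stack(B, E)): towers=[D/C/A; E/B; F] holding=-
step 7 (pickup(F)): towers=[D/C/A; E/B] holding=F

towers=[D/C/A; E/B] holding=F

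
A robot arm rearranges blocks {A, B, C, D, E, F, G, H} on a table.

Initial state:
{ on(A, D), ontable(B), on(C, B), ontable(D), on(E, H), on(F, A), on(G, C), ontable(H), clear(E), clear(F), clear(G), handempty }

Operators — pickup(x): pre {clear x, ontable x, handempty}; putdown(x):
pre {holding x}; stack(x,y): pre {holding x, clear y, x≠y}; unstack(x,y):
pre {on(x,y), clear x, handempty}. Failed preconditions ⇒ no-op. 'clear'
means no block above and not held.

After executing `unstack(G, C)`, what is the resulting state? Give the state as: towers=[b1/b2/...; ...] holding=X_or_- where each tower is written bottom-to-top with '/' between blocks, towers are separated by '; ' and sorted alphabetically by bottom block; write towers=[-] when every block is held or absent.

before: towers=[B/C/G; D/A/F; H/E] holding=-
pre[unstack(G, C)]: on(G,C) ✓, clear(G) ✓, handempty ✓
all met → apply unstack(G, C)
after:  towers=[B/C; D/A/F; H/E] holding=G

towers=[B/C; D/A/F; H/E] holding=G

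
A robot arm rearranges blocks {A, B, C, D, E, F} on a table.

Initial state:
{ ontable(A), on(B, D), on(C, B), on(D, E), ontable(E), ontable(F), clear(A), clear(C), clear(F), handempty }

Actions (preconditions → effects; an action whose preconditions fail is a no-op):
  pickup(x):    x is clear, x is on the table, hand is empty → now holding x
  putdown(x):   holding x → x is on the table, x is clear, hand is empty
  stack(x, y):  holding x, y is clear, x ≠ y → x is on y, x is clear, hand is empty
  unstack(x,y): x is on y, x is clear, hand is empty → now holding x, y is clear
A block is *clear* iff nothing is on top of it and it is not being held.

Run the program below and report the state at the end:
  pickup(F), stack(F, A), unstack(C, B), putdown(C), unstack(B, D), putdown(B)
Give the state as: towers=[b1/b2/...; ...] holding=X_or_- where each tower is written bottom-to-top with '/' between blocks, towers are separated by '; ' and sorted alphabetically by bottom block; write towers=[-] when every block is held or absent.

step 1 (pickup(F)): towers=[A; E/D/B/C] holding=F
step 2 (stack(F, A)): towers=[A/F; E/D/B/C] holding=-
step 3 (unstack(C, B)): towers=[A/F; E/D/B] holding=C
step 4 (putdown(C)): towers=[A/F; C; E/D/B] holding=-
step 5 (unstack(B, D)): towers=[A/F; C; E/D] holding=B
step 6 (putdown(B)): towers=[A/F; B; C; E/D] holding=-

towers=[A/F; B; C; E/D] holding=-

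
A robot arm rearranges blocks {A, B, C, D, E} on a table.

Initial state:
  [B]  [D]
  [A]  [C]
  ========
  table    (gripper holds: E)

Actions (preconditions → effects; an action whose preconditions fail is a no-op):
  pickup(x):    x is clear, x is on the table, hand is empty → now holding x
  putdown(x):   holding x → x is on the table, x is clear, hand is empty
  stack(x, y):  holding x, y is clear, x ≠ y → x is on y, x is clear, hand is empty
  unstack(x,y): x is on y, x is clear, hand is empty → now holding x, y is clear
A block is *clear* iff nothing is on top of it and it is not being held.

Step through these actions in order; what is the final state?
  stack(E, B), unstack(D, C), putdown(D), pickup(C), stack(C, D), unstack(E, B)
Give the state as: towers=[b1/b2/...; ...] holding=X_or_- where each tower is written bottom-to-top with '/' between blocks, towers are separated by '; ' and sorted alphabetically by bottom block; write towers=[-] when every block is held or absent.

towers=[A/B; D/C] holding=E

step 1 (stack(E, B)): towers=[A/B/E; C/D] holding=-
step 2 (unstack(D, C)): towers=[A/B/E; C] holding=D
step 3 (putdown(D)): towers=[A/B/E; C; D] holding=-
step 4 (pickup(C)): towers=[A/B/E; D] holding=C
step 5 (stack(C, D)): towers=[A/B/E; D/C] holding=-
step 6 (unstack(E, B)): towers=[A/B; D/C] holding=E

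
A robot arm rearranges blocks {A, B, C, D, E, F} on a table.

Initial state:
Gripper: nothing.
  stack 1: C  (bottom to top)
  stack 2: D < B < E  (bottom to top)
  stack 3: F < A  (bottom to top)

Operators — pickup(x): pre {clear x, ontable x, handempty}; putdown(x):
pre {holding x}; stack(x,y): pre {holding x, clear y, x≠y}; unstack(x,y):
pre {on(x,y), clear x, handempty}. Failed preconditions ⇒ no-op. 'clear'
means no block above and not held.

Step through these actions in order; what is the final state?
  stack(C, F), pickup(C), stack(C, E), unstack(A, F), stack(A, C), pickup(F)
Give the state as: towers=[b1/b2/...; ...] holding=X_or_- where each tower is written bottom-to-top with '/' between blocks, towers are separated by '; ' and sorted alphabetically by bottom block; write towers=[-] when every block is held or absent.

step 1 (stack(C, F)) [no-op]: towers=[C; D/B/E; F/A] holding=-
step 2 (pickup(C)): towers=[D/B/E; F/A] holding=C
step 3 (stack(C, E)): towers=[D/B/E/C; F/A] holding=-
step 4 (unstack(A, F)): towers=[D/B/E/C; F] holding=A
step 5 (stack(A, C)): towers=[D/B/E/C/A; F] holding=-
step 6 (pickup(F)): towers=[D/B/E/C/A] holding=F

towers=[D/B/E/C/A] holding=F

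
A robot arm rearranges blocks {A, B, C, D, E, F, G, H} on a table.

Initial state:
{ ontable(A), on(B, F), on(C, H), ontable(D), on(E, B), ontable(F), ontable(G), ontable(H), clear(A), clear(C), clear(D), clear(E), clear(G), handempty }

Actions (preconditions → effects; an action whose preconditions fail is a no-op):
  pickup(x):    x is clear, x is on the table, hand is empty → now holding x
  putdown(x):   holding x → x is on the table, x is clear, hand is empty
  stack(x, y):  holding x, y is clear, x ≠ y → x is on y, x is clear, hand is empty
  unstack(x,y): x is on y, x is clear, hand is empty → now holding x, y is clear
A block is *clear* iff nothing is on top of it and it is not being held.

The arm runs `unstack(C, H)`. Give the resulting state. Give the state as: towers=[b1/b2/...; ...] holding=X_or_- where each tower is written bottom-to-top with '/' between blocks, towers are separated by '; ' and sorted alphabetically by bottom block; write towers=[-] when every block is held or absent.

before: towers=[A; D; F/B/E; G; H/C] holding=-
pre[unstack(C, H)]: on(C,H) ✓, clear(C) ✓, handempty ✓
all met → apply unstack(C, H)
after:  towers=[A; D; F/B/E; G; H] holding=C

towers=[A; D; F/B/E; G; H] holding=C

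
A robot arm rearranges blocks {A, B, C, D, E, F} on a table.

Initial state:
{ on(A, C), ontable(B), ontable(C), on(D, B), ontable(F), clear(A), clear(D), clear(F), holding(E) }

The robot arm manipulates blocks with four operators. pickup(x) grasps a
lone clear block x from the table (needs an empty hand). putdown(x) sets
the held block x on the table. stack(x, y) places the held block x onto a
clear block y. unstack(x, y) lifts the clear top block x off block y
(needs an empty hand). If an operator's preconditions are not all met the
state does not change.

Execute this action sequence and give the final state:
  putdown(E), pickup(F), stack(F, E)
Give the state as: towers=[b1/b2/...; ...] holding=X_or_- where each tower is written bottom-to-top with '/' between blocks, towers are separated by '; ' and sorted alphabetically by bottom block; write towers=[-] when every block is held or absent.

step 1 (putdown(E)): towers=[B/D; C/A; E; F] holding=-
step 2 (pickup(F)): towers=[B/D; C/A; E] holding=F
step 3 (stack(F, E)): towers=[B/D; C/A; E/F] holding=-

towers=[B/D; C/A; E/F] holding=-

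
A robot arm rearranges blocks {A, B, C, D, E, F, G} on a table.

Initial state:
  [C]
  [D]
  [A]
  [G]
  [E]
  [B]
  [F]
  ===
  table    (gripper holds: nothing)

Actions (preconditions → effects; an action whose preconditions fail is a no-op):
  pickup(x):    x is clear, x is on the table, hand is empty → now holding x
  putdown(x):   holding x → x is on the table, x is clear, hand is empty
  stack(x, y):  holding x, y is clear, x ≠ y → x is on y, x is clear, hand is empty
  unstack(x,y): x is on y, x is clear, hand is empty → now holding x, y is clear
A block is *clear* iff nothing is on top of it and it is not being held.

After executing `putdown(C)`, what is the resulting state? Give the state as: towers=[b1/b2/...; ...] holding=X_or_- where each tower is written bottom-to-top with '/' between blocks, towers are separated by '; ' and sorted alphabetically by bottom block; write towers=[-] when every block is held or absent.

towers=[F/B/E/G/A/D/C] holding=-

before: towers=[F/B/E/G/A/D/C] holding=-
pre[putdown(C)]: holding(C) no
holding(C) unmet → putdown(C) is a no-op
after:  towers=[F/B/E/G/A/D/C] holding=-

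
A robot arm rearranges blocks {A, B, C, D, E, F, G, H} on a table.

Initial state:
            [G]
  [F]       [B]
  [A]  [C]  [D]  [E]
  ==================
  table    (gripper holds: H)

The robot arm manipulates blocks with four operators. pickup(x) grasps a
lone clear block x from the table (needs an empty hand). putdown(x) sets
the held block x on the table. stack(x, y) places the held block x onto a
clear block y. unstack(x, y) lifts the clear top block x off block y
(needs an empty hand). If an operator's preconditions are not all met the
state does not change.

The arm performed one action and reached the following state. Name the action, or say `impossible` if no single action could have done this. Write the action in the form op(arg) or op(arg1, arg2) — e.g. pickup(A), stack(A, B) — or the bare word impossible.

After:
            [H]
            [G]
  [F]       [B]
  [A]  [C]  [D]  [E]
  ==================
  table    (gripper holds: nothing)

stack(H, G)

target: towers=[A/F; C; D/B/G/H; E] holding=-
        putdown(H) → towers=[A/F; C; D/B/G; E; H] holding=-
       stack(H, G) → towers=[A/F; C; D/B/G/H; E] holding=-  ← match
       stack(H, E) → towers=[A/F; C; D/B/G; E/H] holding=-
       stack(H, F) → towers=[A/F/H; C; D/B/G; E] holding=-
       stack(H, C) → towers=[A/F; C/H; D/B/G; E] holding=-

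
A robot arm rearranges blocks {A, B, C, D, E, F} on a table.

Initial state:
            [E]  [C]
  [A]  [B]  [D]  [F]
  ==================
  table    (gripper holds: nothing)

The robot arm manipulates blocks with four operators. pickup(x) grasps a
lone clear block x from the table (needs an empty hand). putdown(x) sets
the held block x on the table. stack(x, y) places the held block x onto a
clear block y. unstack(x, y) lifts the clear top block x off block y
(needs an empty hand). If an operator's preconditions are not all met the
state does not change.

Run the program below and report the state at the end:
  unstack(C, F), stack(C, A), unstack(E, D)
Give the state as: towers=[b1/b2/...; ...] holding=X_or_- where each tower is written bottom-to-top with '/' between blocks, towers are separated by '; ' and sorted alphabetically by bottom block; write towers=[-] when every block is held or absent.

towers=[A/C; B; D; F] holding=E

step 1 (unstack(C, F)): towers=[A; B; D/E; F] holding=C
step 2 (stack(C, A)): towers=[A/C; B; D/E; F] holding=-
step 3 (unstack(E, D)): towers=[A/C; B; D; F] holding=E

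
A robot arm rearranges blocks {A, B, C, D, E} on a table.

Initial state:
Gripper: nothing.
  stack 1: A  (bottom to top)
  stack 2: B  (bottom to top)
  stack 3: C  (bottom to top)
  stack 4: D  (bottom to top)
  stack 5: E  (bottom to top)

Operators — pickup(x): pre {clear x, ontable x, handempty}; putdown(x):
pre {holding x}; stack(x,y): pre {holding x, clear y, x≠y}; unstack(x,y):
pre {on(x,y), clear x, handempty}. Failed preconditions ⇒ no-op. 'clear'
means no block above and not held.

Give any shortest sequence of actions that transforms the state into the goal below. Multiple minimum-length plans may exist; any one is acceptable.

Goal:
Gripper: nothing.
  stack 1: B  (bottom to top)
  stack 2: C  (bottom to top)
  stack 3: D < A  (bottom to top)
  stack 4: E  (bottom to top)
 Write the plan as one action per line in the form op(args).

pickup(A)
stack(A, D)

step 1 (pickup(A)): towers=[B; C; D; E] holding=A
step 2 (stack(A, D)): towers=[B; C; D/A; E] holding=-
goal check: towers=[B; C; D/A; E] holding=- — reached (length 2, optimal by BFS)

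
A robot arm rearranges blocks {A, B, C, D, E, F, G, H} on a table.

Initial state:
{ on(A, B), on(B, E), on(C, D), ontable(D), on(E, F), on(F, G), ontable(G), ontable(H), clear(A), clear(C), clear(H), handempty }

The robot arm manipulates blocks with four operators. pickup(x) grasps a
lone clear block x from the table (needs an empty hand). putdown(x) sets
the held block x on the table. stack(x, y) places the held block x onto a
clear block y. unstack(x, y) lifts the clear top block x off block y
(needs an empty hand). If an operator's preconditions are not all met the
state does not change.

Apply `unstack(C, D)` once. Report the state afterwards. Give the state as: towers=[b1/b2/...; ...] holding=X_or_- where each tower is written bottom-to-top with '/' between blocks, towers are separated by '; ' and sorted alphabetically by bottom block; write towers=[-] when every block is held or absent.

before: towers=[D/C; G/F/E/B/A; H] holding=-
pre[unstack(C, D)]: on(C,D) ✓, clear(C) ✓, handempty ✓
all met → apply unstack(C, D)
after:  towers=[D; G/F/E/B/A; H] holding=C

towers=[D; G/F/E/B/A; H] holding=C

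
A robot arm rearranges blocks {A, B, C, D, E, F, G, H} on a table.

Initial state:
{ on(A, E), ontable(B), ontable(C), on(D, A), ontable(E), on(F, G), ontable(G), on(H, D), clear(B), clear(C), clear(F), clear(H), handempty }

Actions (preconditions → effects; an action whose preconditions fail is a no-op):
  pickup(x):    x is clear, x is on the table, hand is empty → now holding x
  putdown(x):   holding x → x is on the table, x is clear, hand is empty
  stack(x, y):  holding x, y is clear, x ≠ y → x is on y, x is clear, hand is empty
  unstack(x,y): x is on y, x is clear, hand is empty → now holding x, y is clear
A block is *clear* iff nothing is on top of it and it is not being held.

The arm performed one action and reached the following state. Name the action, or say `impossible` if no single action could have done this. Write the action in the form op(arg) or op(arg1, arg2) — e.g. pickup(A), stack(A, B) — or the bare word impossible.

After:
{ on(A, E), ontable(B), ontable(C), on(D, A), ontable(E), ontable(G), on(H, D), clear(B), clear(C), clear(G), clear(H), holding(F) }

target: towers=[B; C; E/A/D/H; G] holding=F
     unstack(H, D) → towers=[B; C; E/A/D; G/F] holding=H
         pickup(B) → towers=[C; E/A/D/H; G/F] holding=B
     unstack(F, G) → towers=[B; C; E/A/D/H; G] holding=F  ← match
         pickup(C) → towers=[B; E/A/D/H; G/F] holding=C

unstack(F, G)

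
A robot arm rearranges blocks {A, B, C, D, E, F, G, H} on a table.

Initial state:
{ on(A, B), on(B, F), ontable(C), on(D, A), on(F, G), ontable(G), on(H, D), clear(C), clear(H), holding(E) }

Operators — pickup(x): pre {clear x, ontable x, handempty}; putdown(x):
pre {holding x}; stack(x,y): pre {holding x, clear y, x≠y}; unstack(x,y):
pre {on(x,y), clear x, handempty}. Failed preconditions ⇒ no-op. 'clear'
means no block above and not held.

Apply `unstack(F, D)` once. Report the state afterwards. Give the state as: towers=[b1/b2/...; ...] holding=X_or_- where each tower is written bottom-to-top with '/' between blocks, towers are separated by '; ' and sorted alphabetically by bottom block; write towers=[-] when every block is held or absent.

towers=[C; G/F/B/A/D/H] holding=E

before: towers=[C; G/F/B/A/D/H] holding=E
pre[unstack(F, D)]: on(F,D) ✗, clear(F) ✗, handempty ✗
on(F,D), clear(F), handempty unmet → unstack(F, D) is a no-op
after:  towers=[C; G/F/B/A/D/H] holding=E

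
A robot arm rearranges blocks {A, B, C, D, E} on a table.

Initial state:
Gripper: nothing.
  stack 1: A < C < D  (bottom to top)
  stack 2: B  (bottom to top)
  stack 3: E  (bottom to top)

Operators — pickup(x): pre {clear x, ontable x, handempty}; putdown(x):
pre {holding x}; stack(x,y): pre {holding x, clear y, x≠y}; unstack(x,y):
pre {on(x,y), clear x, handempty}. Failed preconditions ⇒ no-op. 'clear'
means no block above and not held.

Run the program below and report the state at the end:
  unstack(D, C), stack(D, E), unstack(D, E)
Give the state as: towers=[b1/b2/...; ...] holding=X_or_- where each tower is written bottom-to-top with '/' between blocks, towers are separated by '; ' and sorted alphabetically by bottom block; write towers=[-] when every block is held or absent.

towers=[A/C; B; E] holding=D

step 1 (unstack(D, C)): towers=[A/C; B; E] holding=D
step 2 (stack(D, E)): towers=[A/C; B; E/D] holding=-
step 3 (unstack(D, E)): towers=[A/C; B; E] holding=D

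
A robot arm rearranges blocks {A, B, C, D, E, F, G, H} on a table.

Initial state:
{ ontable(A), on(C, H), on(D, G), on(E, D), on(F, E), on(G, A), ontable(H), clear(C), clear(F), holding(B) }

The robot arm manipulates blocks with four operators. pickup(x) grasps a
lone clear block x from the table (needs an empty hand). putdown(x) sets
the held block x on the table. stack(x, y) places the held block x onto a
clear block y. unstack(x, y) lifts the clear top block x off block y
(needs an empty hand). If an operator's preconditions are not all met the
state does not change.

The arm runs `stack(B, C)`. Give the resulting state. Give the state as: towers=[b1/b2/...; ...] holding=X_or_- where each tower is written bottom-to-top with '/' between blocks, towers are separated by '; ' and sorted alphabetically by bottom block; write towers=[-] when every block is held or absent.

towers=[A/G/D/E/F; H/C/B] holding=-

before: towers=[A/G/D/E/F; H/C] holding=B
pre[stack(B, C)]: holding(B) ok, clear(C) ok, B≠C ok
all met → apply stack(B, C)
after:  towers=[A/G/D/E/F; H/C/B] holding=-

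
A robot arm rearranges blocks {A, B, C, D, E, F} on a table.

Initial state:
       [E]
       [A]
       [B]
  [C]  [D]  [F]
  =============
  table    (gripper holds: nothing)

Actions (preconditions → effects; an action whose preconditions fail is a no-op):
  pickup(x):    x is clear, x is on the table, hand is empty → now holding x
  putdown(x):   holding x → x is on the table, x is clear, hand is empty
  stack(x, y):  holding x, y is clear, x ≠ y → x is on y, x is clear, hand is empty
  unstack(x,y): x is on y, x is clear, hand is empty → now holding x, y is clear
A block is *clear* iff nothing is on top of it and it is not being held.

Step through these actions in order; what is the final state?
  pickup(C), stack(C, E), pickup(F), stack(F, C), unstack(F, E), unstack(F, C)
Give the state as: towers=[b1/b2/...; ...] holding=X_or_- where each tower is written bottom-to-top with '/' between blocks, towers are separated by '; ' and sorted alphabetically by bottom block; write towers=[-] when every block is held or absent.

towers=[D/B/A/E/C] holding=F

step 1 (pickup(C)): towers=[D/B/A/E; F] holding=C
step 2 (stack(C, E)): towers=[D/B/A/E/C; F] holding=-
step 3 (pickup(F)): towers=[D/B/A/E/C] holding=F
step 4 (stack(F, C)): towers=[D/B/A/E/C/F] holding=-
step 5 (unstack(F, E)) [no-op]: towers=[D/B/A/E/C/F] holding=-
step 6 (unstack(F, C)): towers=[D/B/A/E/C] holding=F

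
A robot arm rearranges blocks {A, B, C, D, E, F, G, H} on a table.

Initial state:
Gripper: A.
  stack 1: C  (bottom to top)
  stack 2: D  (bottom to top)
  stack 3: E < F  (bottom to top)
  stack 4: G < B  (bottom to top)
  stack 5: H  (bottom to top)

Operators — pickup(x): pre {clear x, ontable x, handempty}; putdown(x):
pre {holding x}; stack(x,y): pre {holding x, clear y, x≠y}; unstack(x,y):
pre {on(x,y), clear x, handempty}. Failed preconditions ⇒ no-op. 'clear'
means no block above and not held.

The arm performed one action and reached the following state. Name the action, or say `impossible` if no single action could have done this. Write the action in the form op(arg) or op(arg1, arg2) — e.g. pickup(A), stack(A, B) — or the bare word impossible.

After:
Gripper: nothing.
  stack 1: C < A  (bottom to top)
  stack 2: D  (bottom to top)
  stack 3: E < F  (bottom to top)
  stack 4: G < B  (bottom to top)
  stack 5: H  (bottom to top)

stack(A, C)

target: towers=[C/A; D; E/F; G/B; H] holding=-
        putdown(A) → towers=[A; C; D; E/F; G/B; H] holding=-
       stack(A, H) → towers=[C; D; E/F; G/B; H/A] holding=-
       stack(A, B) → towers=[C; D; E/F; G/B/A; H] holding=-
       stack(A, F) → towers=[C; D; E/F/A; G/B; H] holding=-
       stack(A, D) → towers=[C; D/A; E/F; G/B; H] holding=-
       stack(A, C) → towers=[C/A; D; E/F; G/B; H] holding=-  ← match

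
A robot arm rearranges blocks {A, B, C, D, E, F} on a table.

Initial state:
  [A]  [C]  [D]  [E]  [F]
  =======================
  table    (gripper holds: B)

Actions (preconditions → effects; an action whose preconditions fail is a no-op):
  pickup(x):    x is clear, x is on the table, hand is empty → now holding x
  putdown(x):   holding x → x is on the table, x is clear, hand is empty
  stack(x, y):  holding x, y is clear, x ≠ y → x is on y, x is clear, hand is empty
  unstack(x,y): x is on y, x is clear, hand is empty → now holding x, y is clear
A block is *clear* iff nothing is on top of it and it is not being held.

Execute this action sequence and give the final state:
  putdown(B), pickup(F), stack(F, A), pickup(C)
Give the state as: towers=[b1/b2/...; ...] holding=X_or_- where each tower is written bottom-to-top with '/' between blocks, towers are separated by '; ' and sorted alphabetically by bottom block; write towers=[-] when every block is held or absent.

towers=[A/F; B; D; E] holding=C

step 1 (putdown(B)): towers=[A; B; C; D; E; F] holding=-
step 2 (pickup(F)): towers=[A; B; C; D; E] holding=F
step 3 (stack(F, A)): towers=[A/F; B; C; D; E] holding=-
step 4 (pickup(C)): towers=[A/F; B; D; E] holding=C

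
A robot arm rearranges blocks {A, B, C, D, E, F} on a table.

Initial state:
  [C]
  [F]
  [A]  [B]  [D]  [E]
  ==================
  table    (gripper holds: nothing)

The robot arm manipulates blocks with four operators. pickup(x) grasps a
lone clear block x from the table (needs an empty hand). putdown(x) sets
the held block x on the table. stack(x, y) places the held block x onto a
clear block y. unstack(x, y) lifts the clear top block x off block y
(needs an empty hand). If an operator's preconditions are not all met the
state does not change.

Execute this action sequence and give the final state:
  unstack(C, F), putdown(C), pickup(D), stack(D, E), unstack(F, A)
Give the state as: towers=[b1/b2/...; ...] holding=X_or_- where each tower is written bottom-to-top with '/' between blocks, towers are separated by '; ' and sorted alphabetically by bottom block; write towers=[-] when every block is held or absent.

towers=[A; B; C; E/D] holding=F

step 1 (unstack(C, F)): towers=[A/F; B; D; E] holding=C
step 2 (putdown(C)): towers=[A/F; B; C; D; E] holding=-
step 3 (pickup(D)): towers=[A/F; B; C; E] holding=D
step 4 (stack(D, E)): towers=[A/F; B; C; E/D] holding=-
step 5 (unstack(F, A)): towers=[A; B; C; E/D] holding=F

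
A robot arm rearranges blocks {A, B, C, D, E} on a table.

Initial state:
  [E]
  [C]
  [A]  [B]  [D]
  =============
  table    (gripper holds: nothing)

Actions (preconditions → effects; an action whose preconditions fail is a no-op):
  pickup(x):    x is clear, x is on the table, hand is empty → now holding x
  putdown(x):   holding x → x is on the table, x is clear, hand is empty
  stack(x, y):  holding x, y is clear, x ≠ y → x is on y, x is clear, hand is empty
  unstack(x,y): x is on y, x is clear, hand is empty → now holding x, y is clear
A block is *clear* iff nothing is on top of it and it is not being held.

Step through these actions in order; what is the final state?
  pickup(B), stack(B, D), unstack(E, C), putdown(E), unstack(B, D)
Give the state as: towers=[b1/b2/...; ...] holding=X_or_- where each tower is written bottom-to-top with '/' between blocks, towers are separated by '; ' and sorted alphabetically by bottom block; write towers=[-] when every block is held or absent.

towers=[A/C; D; E] holding=B

step 1 (pickup(B)): towers=[A/C/E; D] holding=B
step 2 (stack(B, D)): towers=[A/C/E; D/B] holding=-
step 3 (unstack(E, C)): towers=[A/C; D/B] holding=E
step 4 (putdown(E)): towers=[A/C; D/B; E] holding=-
step 5 (unstack(B, D)): towers=[A/C; D; E] holding=B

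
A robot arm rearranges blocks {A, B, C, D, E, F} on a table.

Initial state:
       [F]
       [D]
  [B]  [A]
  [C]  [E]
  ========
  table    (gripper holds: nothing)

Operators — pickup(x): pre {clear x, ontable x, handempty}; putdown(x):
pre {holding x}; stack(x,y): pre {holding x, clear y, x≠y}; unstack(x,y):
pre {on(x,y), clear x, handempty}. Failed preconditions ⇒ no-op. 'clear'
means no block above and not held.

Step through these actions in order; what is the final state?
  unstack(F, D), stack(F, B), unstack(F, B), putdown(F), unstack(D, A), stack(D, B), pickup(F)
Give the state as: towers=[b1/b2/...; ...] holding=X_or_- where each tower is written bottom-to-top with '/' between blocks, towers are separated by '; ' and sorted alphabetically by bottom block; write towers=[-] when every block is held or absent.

towers=[C/B/D; E/A] holding=F

step 1 (unstack(F, D)): towers=[C/B; E/A/D] holding=F
step 2 (stack(F, B)): towers=[C/B/F; E/A/D] holding=-
step 3 (unstack(F, B)): towers=[C/B; E/A/D] holding=F
step 4 (putdown(F)): towers=[C/B; E/A/D; F] holding=-
step 5 (unstack(D, A)): towers=[C/B; E/A; F] holding=D
step 6 (stack(D, B)): towers=[C/B/D; E/A; F] holding=-
step 7 (pickup(F)): towers=[C/B/D; E/A] holding=F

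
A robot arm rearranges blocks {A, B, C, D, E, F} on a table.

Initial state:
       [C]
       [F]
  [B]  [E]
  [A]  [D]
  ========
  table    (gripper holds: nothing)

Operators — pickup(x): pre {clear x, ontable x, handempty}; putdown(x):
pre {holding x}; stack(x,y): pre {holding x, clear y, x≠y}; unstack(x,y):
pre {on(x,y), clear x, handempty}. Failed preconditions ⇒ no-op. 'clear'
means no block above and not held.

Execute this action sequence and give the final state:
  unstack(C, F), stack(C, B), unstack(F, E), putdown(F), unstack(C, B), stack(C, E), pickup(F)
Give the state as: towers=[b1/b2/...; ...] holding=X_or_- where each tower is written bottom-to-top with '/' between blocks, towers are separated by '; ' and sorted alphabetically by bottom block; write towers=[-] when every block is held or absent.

towers=[A/B; D/E/C] holding=F

step 1 (unstack(C, F)): towers=[A/B; D/E/F] holding=C
step 2 (stack(C, B)): towers=[A/B/C; D/E/F] holding=-
step 3 (unstack(F, E)): towers=[A/B/C; D/E] holding=F
step 4 (putdown(F)): towers=[A/B/C; D/E; F] holding=-
step 5 (unstack(C, B)): towers=[A/B; D/E; F] holding=C
step 6 (stack(C, E)): towers=[A/B; D/E/C; F] holding=-
step 7 (pickup(F)): towers=[A/B; D/E/C] holding=F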